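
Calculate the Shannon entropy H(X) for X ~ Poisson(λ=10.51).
2.5867 nats

We have X ~ Poisson(λ=10.51).

The Shannon entropy measures the uncertainty or information content of the distribution.

For a Poisson distribution with λ=10.51:
H(X) = 2.5867 nats

(In bits, this would be 3.7319 bits.)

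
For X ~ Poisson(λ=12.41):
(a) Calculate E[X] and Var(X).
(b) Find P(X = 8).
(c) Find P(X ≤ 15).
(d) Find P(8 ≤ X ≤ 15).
(a) E[X] = 12.4100, Var(X) = 12.4100
(b) P(X = 8) = 0.056893
(c) P(X ≤ 15) = 0.813253
(d) P(8 ≤ X ≤ 15) = 0.740190

We have X ~ Poisson(λ=12.41).

(a) Moments:
E[X] = 12.4100
Var(X) = 12.4100
σ = √Var(X) = 3.5228

(b) Point probability using PMF:
P(X = 8) = 0.056893

(c) Cumulative probability using CDF:
P(X ≤ 15) = F(15) = 0.813253

(d) Range probability:
P(8 ≤ X ≤ 15) = P(X ≤ 15) - P(X ≤ 7)
                   = F(15) - F(7)
                   = 0.813253 - 0.073062
                   = 0.740190

This means approximately 74.0% of outcomes fall in the interval [8, 15].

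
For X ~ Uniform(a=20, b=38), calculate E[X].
29.0000

We have X ~ Uniform(a=20, b=38).

For a Uniform distribution with a=20, b=38:
E[X] = 29.0000

This is the expected (average) value of X.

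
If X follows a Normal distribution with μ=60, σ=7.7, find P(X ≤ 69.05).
0.880068

We have X ~ Normal(μ=60, σ=7.7).

The CDF gives us P(X ≤ k).

Using the CDF:
P(X ≤ 69.05) = 0.880068

This means there's approximately a 88.0% chance that X is at most 69.05.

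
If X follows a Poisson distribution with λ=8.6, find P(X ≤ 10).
0.752228

We have X ~ Poisson(λ=8.6).

The CDF gives us P(X ≤ k).

Using the CDF:
P(X ≤ 10) = 0.752228

This means there's approximately a 75.2% chance that X is at most 10.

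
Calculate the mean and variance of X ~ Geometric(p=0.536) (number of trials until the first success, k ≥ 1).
E[X] = 1.8657, Var(X) = 1.6151

We have X ~ Geometric(p=0.536) (number of trials until the first success, k ≥ 1).

For a Geometric distribution with p=0.536 (number of trials until the first success, k ≥ 1):

Expected value:
E[X] = 1.8657

Variance:
Var(X) = 1.6151

Standard deviation:
σ = √Var(X) = 1.2708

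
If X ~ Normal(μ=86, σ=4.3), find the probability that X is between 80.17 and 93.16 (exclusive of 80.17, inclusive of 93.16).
0.864476

We have X ~ Normal(μ=86, σ=4.3).

To find P(80.17 < X ≤ 93.16), we use:
P(80.17 < X ≤ 93.16) = P(X ≤ 93.16) - P(X ≤ 80.17)
                 = F(93.16) - F(80.17)
                 = 0.952055 - 0.087579
                 = 0.864476

So there's approximately a 86.4% chance that X falls in this range.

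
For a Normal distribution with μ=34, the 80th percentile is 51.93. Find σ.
σ = 21.3041

For X ~ Normal(μ, σ), the p-th percentile satisfies x = μ + z_p × σ,
where z_p = Φ⁻¹(p) is the standard normal quantile.

Step 1: z_{0.8} = Φ⁻¹(0.8) = 0.8416

Step 2: Solve for σ:
51.93 = 34 + 0.8416 × σ
σ = (51.93 - 34) / 0.8416
σ = 17.93 / 0.8416
σ = 21.3041

Verification: μ + z × σ = 34 + 0.8416 × 21.3041 = 51.93 ✓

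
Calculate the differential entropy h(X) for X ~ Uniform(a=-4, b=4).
2.0794 nats

We have X ~ Uniform(a=-4, b=4).

The differential entropy measures the uncertainty or information content of the distribution.

For a Uniform distribution with a=-4, b=4:
h(X) = 2.0794 nats

(In bits, this would be 3.0000 bits.)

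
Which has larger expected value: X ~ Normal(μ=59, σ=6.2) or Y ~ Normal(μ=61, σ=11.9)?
Y has larger mean (61.0000 > 59.0000)

Compute the expected value for each distribution:

X ~ Normal(μ=59, σ=6.2):
E[X] = 59.0000

Y ~ Normal(μ=61, σ=11.9):
E[Y] = 61.0000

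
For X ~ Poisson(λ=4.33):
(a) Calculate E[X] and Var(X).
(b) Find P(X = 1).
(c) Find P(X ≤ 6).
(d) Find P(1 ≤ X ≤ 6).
(a) E[X] = 4.3300, Var(X) = 4.3300
(b) P(X = 1) = 0.057015
(c) P(X ≤ 6) = 0.852195
(d) P(1 ≤ X ≤ 6) = 0.839028

We have X ~ Poisson(λ=4.33).

(a) Moments:
E[X] = 4.3300
Var(X) = 4.3300
σ = √Var(X) = 2.0809

(b) Point probability using PMF:
P(X = 1) = 0.057015

(c) Cumulative probability using CDF:
P(X ≤ 6) = F(6) = 0.852195

(d) Range probability:
P(1 ≤ X ≤ 6) = P(X ≤ 6) - P(X ≤ 0)
                   = F(6) - F(0)
                   = 0.852195 - 0.013168
                   = 0.839028

This means approximately 83.9% of outcomes fall in the interval [1, 6].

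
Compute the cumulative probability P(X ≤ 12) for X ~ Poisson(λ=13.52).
0.407238

We have X ~ Poisson(λ=13.52).

The CDF gives us P(X ≤ k).

Using the CDF:
P(X ≤ 12) = 0.407238

This means there's approximately a 40.7% chance that X is at most 12.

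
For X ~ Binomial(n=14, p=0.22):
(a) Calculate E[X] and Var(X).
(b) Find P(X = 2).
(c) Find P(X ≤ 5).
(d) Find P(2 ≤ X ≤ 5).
(a) E[X] = 3.0800, Var(X) = 2.4024
(b) P(X = 2) = 0.223369
(c) P(X ≤ 5) = 0.933795
(d) P(2 ≤ X ≤ 5) = 0.781103

We have X ~ Binomial(n=14, p=0.22).

(a) Moments:
E[X] = 3.0800
Var(X) = 2.4024
σ = √Var(X) = 1.5500

(b) Point probability using PMF:
P(X = 2) = 0.223369

(c) Cumulative probability using CDF:
P(X ≤ 5) = F(5) = 0.933795

(d) Range probability:
P(2 ≤ X ≤ 5) = P(X ≤ 5) - P(X ≤ 1)
                   = F(5) - F(1)
                   = 0.933795 - 0.152692
                   = 0.781103

This means approximately 78.1% of outcomes fall in the interval [2, 5].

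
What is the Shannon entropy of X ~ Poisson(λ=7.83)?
2.4364 nats

We have X ~ Poisson(λ=7.83).

The Shannon entropy measures the uncertainty or information content of the distribution.

For a Poisson distribution with λ=7.83:
H(X) = 2.4364 nats

(In bits, this would be 3.5150 bits.)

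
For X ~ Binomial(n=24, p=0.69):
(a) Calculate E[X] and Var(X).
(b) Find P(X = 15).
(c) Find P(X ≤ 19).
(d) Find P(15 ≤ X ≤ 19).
(a) E[X] = 16.5600, Var(X) = 5.1336
(b) P(X = 15) = 0.132262
(c) P(X ≤ 19) = 0.907228
(d) P(15 ≤ X ≤ 19) = 0.726971

We have X ~ Binomial(n=24, p=0.69).

(a) Moments:
E[X] = 16.5600
Var(X) = 5.1336
σ = √Var(X) = 2.2657

(b) Point probability using PMF:
P(X = 15) = 0.132262

(c) Cumulative probability using CDF:
P(X ≤ 19) = F(19) = 0.907228

(d) Range probability:
P(15 ≤ X ≤ 19) = P(X ≤ 19) - P(X ≤ 14)
                   = F(19) - F(14)
                   = 0.907228 - 0.180257
                   = 0.726971

This means approximately 72.7% of outcomes fall in the interval [15, 19].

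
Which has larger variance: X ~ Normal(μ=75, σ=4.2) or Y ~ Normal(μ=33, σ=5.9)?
Y has larger variance (34.8100 > 17.6400)

Compute the variance for each distribution:

X ~ Normal(μ=75, σ=4.2):
Var(X) = 17.6400

Y ~ Normal(μ=33, σ=5.9):
Var(Y) = 34.8100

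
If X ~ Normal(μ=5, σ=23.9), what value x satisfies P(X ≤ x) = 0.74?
20.3760

We have X ~ Normal(μ=5, σ=23.9).

We want to find x such that P(X ≤ x) = 0.74.

This is the 74th percentile, which means 74% of values fall below this point.

Using the inverse CDF (quantile function):
x = F⁻¹(0.74) = 20.3760

Verification: P(X ≤ 20.3760) = 0.74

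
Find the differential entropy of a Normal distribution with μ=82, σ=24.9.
4.6338 nats

We have X ~ Normal(μ=82, σ=24.9).

The differential entropy measures the uncertainty or information content of the distribution.

For a Normal distribution with μ=82, σ=24.9:
h(X) = 4.6338 nats

(In bits, this would be 6.6852 bits.)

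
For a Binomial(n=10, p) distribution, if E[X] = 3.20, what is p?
p = 0.32

For a Binomial(n, p) distribution:
E[X] = n × p

Given n = 10 and E[X] = 3.20:
3.20 = 10 × p
p = 3.20 / 10 = 0.32

Verification: Binomial(10, 0.32) has E[X] = 3.20 ✓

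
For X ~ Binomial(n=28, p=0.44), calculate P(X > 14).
0.202824

We have X ~ Binomial(n=28, p=0.44).

P(X > 14) = 1 - P(X ≤ 14)
                = 1 - F(14)
                = 1 - 0.797176
                = 0.202824

So there's approximately a 20.3% chance that X exceeds 14.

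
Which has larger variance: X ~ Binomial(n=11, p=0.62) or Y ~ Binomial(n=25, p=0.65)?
Y has larger variance (5.6875 > 2.5916)

Compute the variance for each distribution:

X ~ Binomial(n=11, p=0.62):
Var(X) = 2.5916

Y ~ Binomial(n=25, p=0.65):
Var(Y) = 5.6875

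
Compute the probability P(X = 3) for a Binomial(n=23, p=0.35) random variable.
0.013762

We have X ~ Binomial(n=23, p=0.35).

For a Binomial distribution, the PMF gives us the probability of each outcome.

Using the PMF formula:
P(X = 3) = 0.013762

Rounded to 4 decimal places: 0.0138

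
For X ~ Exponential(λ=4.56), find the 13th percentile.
0.0305

We have X ~ Exponential(λ=4.56).

We want to find x such that P(X ≤ x) = 0.13.

This is the 13th percentile, which means 13% of values fall below this point.

Using the inverse CDF (quantile function):
x = F⁻¹(0.13) = 0.0305

Verification: P(X ≤ 0.0305) = 0.13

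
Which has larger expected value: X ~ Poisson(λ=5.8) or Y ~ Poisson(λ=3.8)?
X has larger mean (5.8000 > 3.8000)

Compute the expected value for each distribution:

X ~ Poisson(λ=5.8):
E[X] = 5.8000

Y ~ Poisson(λ=3.8):
E[Y] = 3.8000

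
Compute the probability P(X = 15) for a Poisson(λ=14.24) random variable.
0.100415

We have X ~ Poisson(λ=14.24).

For a Poisson distribution, the PMF gives us the probability of each outcome.

Using the PMF formula:
P(X = 15) = 0.100415

Rounded to 4 decimal places: 0.1004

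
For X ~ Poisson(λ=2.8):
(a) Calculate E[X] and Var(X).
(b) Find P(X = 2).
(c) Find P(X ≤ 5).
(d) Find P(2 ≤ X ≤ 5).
(a) E[X] = 2.8000, Var(X) = 2.8000
(b) P(X = 2) = 0.238375
(c) P(X ≤ 5) = 0.934890
(d) P(2 ≤ X ≤ 5) = 0.703811

We have X ~ Poisson(λ=2.8).

(a) Moments:
E[X] = 2.8000
Var(X) = 2.8000
σ = √Var(X) = 1.6733

(b) Point probability using PMF:
P(X = 2) = 0.238375

(c) Cumulative probability using CDF:
P(X ≤ 5) = F(5) = 0.934890

(d) Range probability:
P(2 ≤ X ≤ 5) = P(X ≤ 5) - P(X ≤ 1)
                   = F(5) - F(1)
                   = 0.934890 - 0.231078
                   = 0.703811

This means approximately 70.4% of outcomes fall in the interval [2, 5].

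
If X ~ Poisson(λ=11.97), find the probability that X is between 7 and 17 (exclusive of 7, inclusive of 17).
0.847353

We have X ~ Poisson(λ=11.97).

To find P(7 < X ≤ 17), we use:
P(7 < X ≤ 17) = P(X ≤ 17) - P(X ≤ 7)
                 = F(17) - F(7)
                 = 0.938176 - 0.090823
                 = 0.847353

So there's approximately a 84.7% chance that X falls in this range.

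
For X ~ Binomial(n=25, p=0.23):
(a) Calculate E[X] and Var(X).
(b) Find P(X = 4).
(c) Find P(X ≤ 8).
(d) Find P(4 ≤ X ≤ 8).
(a) E[X] = 5.7500, Var(X) = 4.4275
(b) P(X = 4) = 0.146321
(c) P(X ≤ 8) = 0.900696
(d) P(4 ≤ X ≤ 8) = 0.760435

We have X ~ Binomial(n=25, p=0.23).

(a) Moments:
E[X] = 5.7500
Var(X) = 4.4275
σ = √Var(X) = 2.1042

(b) Point probability using PMF:
P(X = 4) = 0.146321

(c) Cumulative probability using CDF:
P(X ≤ 8) = F(8) = 0.900696

(d) Range probability:
P(4 ≤ X ≤ 8) = P(X ≤ 8) - P(X ≤ 3)
                   = F(8) - F(3)
                   = 0.900696 - 0.140261
                   = 0.760435

This means approximately 76.0% of outcomes fall in the interval [4, 8].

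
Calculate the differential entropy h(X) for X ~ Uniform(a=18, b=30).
2.4849 nats

We have X ~ Uniform(a=18, b=30).

The differential entropy measures the uncertainty or information content of the distribution.

For a Uniform distribution with a=18, b=30:
h(X) = 2.4849 nats

(In bits, this would be 3.5850 bits.)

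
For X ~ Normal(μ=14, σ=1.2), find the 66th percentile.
14.4950

We have X ~ Normal(μ=14, σ=1.2).

We want to find x such that P(X ≤ x) = 0.66.

This is the 66th percentile, which means 66% of values fall below this point.

Using the inverse CDF (quantile function):
x = F⁻¹(0.66) = 14.4950

Verification: P(X ≤ 14.4950) = 0.66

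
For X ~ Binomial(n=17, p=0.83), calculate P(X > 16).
0.042104

We have X ~ Binomial(n=17, p=0.83).

P(X > 16) = 1 - P(X ≤ 16)
                = 1 - F(16)
                = 1 - 0.957896
                = 0.042104

So there's approximately a 4.2% chance that X exceeds 16.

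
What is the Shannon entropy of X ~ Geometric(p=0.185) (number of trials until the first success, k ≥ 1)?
2.5886 nats

We have X ~ Geometric(p=0.185) (number of trials until the first success, k ≥ 1).

The Shannon entropy measures the uncertainty or information content of the distribution.

For a Geometric distribution with p=0.185 (number of trials until the first success, k ≥ 1):
H(X) = 2.5886 nats

(In bits, this would be 3.7346 bits.)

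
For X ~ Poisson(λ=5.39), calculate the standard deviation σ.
2.3216

We have X ~ Poisson(λ=5.39).

For a Poisson distribution with λ=5.39:
σ = √Var(X) = 2.3216

The standard deviation is the square root of the variance.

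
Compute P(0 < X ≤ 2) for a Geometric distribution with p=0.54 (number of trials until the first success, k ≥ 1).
0.788400

We have X ~ Geometric(p=0.54) (number of trials until the first success, k ≥ 1).

To find P(0 < X ≤ 2), we use:
P(0 < X ≤ 2) = P(X ≤ 2) - P(X ≤ 0)
                 = F(2) - F(0)
                 = 0.788400 - 0.000000
                 = 0.788400

So there's approximately a 78.8% chance that X falls in this range.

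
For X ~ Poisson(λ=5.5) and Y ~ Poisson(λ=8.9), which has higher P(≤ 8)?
X has higher probability (P(X ≤ 8) = 0.8944 > P(Y ≤ 8) = 0.4689)

Compute P(≤ 8) for each distribution:

X ~ Poisson(λ=5.5):
P(X ≤ 8) = 0.8944

Y ~ Poisson(λ=8.9):
P(Y ≤ 8) = 0.4689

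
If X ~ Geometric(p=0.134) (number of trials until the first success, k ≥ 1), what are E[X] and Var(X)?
E[X] = 7.4627, Var(X) = 48.2290

We have X ~ Geometric(p=0.134) (number of trials until the first success, k ≥ 1).

For a Geometric distribution with p=0.134 (number of trials until the first success, k ≥ 1):

Expected value:
E[X] = 7.4627

Variance:
Var(X) = 48.2290

Standard deviation:
σ = √Var(X) = 6.9447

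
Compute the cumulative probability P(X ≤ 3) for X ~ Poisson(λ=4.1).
0.414182

We have X ~ Poisson(λ=4.1).

The CDF gives us P(X ≤ k).

Using the CDF:
P(X ≤ 3) = 0.414182

This means there's approximately a 41.4% chance that X is at most 3.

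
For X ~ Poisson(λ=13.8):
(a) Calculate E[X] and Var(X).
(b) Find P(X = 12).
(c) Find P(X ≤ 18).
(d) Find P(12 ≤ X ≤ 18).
(a) E[X] = 13.8000, Var(X) = 13.8000
(b) P(X = 12) = 0.101146
(c) P(X ≤ 18) = 0.893414
(d) P(12 ≤ X ≤ 18) = 0.616142

We have X ~ Poisson(λ=13.8).

(a) Moments:
E[X] = 13.8000
Var(X) = 13.8000
σ = √Var(X) = 3.7148

(b) Point probability using PMF:
P(X = 12) = 0.101146

(c) Cumulative probability using CDF:
P(X ≤ 18) = F(18) = 0.893414

(d) Range probability:
P(12 ≤ X ≤ 18) = P(X ≤ 18) - P(X ≤ 11)
                   = F(18) - F(11)
                   = 0.893414 - 0.277272
                   = 0.616142

This means approximately 61.6% of outcomes fall in the interval [12, 18].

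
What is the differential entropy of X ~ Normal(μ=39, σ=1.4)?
1.7554 nats

We have X ~ Normal(μ=39, σ=1.4).

The differential entropy measures the uncertainty or information content of the distribution.

For a Normal distribution with μ=39, σ=1.4:
h(X) = 1.7554 nats

(In bits, this would be 2.5325 bits.)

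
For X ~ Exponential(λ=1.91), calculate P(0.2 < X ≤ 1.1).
0.560161

We have X ~ Exponential(λ=1.91).

To find P(0.2 < X ≤ 1.1), we use:
P(0.2 < X ≤ 1.1) = P(X ≤ 1.1) - P(X ≤ 0.2)
                 = F(1.1) - F(0.2)
                 = 0.877666 - 0.317505
                 = 0.560161

So there's approximately a 56.0% chance that X falls in this range.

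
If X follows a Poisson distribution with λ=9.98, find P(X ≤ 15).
0.951950

We have X ~ Poisson(λ=9.98).

The CDF gives us P(X ≤ k).

Using the CDF:
P(X ≤ 15) = 0.951950

This means there's approximately a 95.2% chance that X is at most 15.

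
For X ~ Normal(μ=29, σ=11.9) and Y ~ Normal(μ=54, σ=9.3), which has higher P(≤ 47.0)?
X has higher probability (P(X ≤ 47.0) = 0.9348 > P(Y ≤ 47.0) = 0.2258)

Compute P(≤ 47.0) for each distribution:

X ~ Normal(μ=29, σ=11.9):
P(X ≤ 47.0) = 0.9348

Y ~ Normal(μ=54, σ=9.3):
P(Y ≤ 47.0) = 0.2258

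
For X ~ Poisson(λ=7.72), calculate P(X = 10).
0.091972

We have X ~ Poisson(λ=7.72).

For a Poisson distribution, the PMF gives us the probability of each outcome.

Using the PMF formula:
P(X = 10) = 0.091972

Rounded to 4 decimal places: 0.0920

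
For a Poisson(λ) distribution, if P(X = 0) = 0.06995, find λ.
λ = 2.6600

For a Poisson(λ) distribution, the PMF at 0 is:
P(X = 0) = λ^0 e^(-λ) / 0! = e^(-λ)

Given P(X = 0) = 0.06995:
e^(-λ) = 0.06995
-λ = ln(0.06995)
λ = -ln(0.06995) = 2.6600

Verification: e^(-2.6600) = 0.06995 ✓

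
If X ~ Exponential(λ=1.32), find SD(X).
0.7576

We have X ~ Exponential(λ=1.32).

For an Exponential distribution with λ=1.32:
σ = √Var(X) = 0.7576

The standard deviation is the square root of the variance.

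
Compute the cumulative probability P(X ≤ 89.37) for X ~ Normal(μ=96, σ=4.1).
0.052931

We have X ~ Normal(μ=96, σ=4.1).

The CDF gives us P(X ≤ k).

Using the CDF:
P(X ≤ 89.37) = 0.052931

This means there's approximately a 5.3% chance that X is at most 89.37.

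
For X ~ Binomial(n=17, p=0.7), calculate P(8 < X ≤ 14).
0.882338

We have X ~ Binomial(n=17, p=0.7).

To find P(8 < X ≤ 14), we use:
P(8 < X ≤ 14) = P(X ≤ 14) - P(X ≤ 8)
                 = F(14) - F(8)
                 = 0.922615 - 0.040277
                 = 0.882338

So there's approximately a 88.2% chance that X falls in this range.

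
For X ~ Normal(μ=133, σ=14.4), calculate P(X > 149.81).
0.121532

We have X ~ Normal(μ=133, σ=14.4).

P(X > 149.81) = 1 - P(X ≤ 149.81)
                = 1 - F(149.81)
                = 1 - 0.878468
                = 0.121532

So there's approximately a 12.2% chance that X exceeds 149.81.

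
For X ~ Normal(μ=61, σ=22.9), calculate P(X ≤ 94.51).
0.928310

We have X ~ Normal(μ=61, σ=22.9).

The CDF gives us P(X ≤ k).

Using the CDF:
P(X ≤ 94.51) = 0.928310

This means there's approximately a 92.8% chance that X is at most 94.51.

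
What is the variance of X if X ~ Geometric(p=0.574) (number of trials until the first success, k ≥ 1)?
1.2930

We have X ~ Geometric(p=0.574) (number of trials until the first success, k ≥ 1).

For a Geometric distribution with p=0.574 (number of trials until the first success, k ≥ 1):
Var(X) = 1.2930

The variance measures the spread of the distribution around the mean.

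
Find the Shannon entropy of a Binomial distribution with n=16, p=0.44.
2.1041 nats

We have X ~ Binomial(n=16, p=0.44).

The Shannon entropy measures the uncertainty or information content of the distribution.

For a Binomial distribution with n=16, p=0.44:
H(X) = 2.1041 nats

(In bits, this would be 3.0356 bits.)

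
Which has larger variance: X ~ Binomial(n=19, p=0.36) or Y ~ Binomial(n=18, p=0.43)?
Y has larger variance (4.4118 > 4.3776)

Compute the variance for each distribution:

X ~ Binomial(n=19, p=0.36):
Var(X) = 4.3776

Y ~ Binomial(n=18, p=0.43):
Var(Y) = 4.4118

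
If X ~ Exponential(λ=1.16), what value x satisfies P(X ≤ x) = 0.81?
1.4317

We have X ~ Exponential(λ=1.16).

We want to find x such that P(X ≤ x) = 0.81.

This is the 81st percentile, which means 81% of values fall below this point.

Using the inverse CDF (quantile function):
x = F⁻¹(0.81) = 1.4317

Verification: P(X ≤ 1.4317) = 0.81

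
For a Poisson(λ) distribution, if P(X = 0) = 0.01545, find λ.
λ = 4.1701

For a Poisson(λ) distribution, the PMF at 0 is:
P(X = 0) = λ^0 e^(-λ) / 0! = e^(-λ)

Given P(X = 0) = 0.01545:
e^(-λ) = 0.01545
-λ = ln(0.01545)
λ = -ln(0.01545) = 4.1701

Verification: e^(-4.1701) = 0.01545 ✓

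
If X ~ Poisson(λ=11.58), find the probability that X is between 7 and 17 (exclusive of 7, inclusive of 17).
0.842227

We have X ~ Poisson(λ=11.58).

To find P(7 < X ≤ 17), we use:
P(7 < X ≤ 17) = P(X ≤ 17) - P(X ≤ 7)
                 = F(17) - F(7)
                 = 0.951751 - 0.109524
                 = 0.842227

So there's approximately a 84.2% chance that X falls in this range.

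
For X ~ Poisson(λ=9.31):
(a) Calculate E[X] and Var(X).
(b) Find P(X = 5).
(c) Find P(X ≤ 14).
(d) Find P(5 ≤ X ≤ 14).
(a) E[X] = 9.3100, Var(X) = 9.3100
(b) P(X = 5) = 0.052758
(c) P(X ≤ 14) = 0.947609
(d) P(5 ≤ X ≤ 14) = 0.902246

We have X ~ Poisson(λ=9.31).

(a) Moments:
E[X] = 9.3100
Var(X) = 9.3100
σ = √Var(X) = 3.0512

(b) Point probability using PMF:
P(X = 5) = 0.052758

(c) Cumulative probability using CDF:
P(X ≤ 14) = F(14) = 0.947609

(d) Range probability:
P(5 ≤ X ≤ 14) = P(X ≤ 14) - P(X ≤ 4)
                   = F(14) - F(4)
                   = 0.947609 - 0.045363
                   = 0.902246

This means approximately 90.2% of outcomes fall in the interval [5, 14].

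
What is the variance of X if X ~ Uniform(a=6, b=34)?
65.3333

We have X ~ Uniform(a=6, b=34).

For a Uniform distribution with a=6, b=34:
Var(X) = 65.3333

The variance measures the spread of the distribution around the mean.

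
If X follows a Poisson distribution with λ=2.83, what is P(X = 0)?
0.059013

We have X ~ Poisson(λ=2.83).

For a Poisson distribution, the PMF gives us the probability of each outcome.

Using the PMF formula:
P(X = 0) = 0.059013

Rounded to 4 decimal places: 0.0590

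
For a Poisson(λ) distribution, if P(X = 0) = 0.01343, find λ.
λ = 4.3103

For a Poisson(λ) distribution, the PMF at 0 is:
P(X = 0) = λ^0 e^(-λ) / 0! = e^(-λ)

Given P(X = 0) = 0.01343:
e^(-λ) = 0.01343
-λ = ln(0.01343)
λ = -ln(0.01343) = 4.3103

Verification: e^(-4.3103) = 0.01343 ✓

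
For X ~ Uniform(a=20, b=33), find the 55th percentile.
27.1500

We have X ~ Uniform(a=20, b=33).

We want to find x such that P(X ≤ x) = 0.55.

This is the 55th percentile, which means 55% of values fall below this point.

Using the inverse CDF (quantile function):
x = F⁻¹(0.55) = 27.1500

Verification: P(X ≤ 27.1500) = 0.55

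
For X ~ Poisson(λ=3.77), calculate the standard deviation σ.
1.9416

We have X ~ Poisson(λ=3.77).

For a Poisson distribution with λ=3.77:
σ = √Var(X) = 1.9416

The standard deviation is the square root of the variance.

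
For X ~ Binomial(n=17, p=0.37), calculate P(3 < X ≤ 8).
0.789964

We have X ~ Binomial(n=17, p=0.37).

To find P(3 < X ≤ 8), we use:
P(3 < X ≤ 8) = P(X ≤ 8) - P(X ≤ 3)
                 = F(8) - F(3)
                 = 0.865866 - 0.075902
                 = 0.789964

So there's approximately a 79.0% chance that X falls in this range.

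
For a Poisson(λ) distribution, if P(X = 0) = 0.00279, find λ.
λ = 5.8817

For a Poisson(λ) distribution, the PMF at 0 is:
P(X = 0) = λ^0 e^(-λ) / 0! = e^(-λ)

Given P(X = 0) = 0.00279:
e^(-λ) = 0.00279
-λ = ln(0.00279)
λ = -ln(0.00279) = 5.8817

Verification: e^(-5.8817) = 0.00279 ✓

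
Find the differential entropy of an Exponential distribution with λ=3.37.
-0.2149 nats

We have X ~ Exponential(λ=3.37).

The differential entropy measures the uncertainty or information content of the distribution.

For an Exponential distribution with λ=3.37:
h(X) = -0.2149 nats

(In bits, this would be -0.3101 bits.)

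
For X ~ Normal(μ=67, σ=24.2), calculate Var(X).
585.6400

We have X ~ Normal(μ=67, σ=24.2).

For a Normal distribution with μ=67, σ=24.2:
Var(X) = 585.6400

The variance measures the spread of the distribution around the mean.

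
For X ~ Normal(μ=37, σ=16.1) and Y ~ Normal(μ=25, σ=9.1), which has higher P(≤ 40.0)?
Y has higher probability (P(Y ≤ 40.0) = 0.9504 > P(X ≤ 40.0) = 0.5739)

Compute P(≤ 40.0) for each distribution:

X ~ Normal(μ=37, σ=16.1):
P(X ≤ 40.0) = 0.5739

Y ~ Normal(μ=25, σ=9.1):
P(Y ≤ 40.0) = 0.9504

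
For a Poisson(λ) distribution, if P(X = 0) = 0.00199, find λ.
λ = 6.2196

For a Poisson(λ) distribution, the PMF at 0 is:
P(X = 0) = λ^0 e^(-λ) / 0! = e^(-λ)

Given P(X = 0) = 0.00199:
e^(-λ) = 0.00199
-λ = ln(0.00199)
λ = -ln(0.00199) = 6.2196

Verification: e^(-6.2196) = 0.00199 ✓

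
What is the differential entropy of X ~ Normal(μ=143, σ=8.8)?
3.5937 nats

We have X ~ Normal(μ=143, σ=8.8).

The differential entropy measures the uncertainty or information content of the distribution.

For a Normal distribution with μ=143, σ=8.8:
h(X) = 3.5937 nats

(In bits, this would be 5.1846 bits.)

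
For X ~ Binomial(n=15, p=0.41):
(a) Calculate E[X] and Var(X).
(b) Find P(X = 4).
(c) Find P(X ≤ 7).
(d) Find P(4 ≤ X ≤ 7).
(a) E[X] = 6.1500, Var(X) = 3.6285
(b) P(X = 4) = 0.116316
(c) P(X ≤ 7) = 0.762609
(d) P(4 ≤ X ≤ 7) = 0.684113

We have X ~ Binomial(n=15, p=0.41).

(a) Moments:
E[X] = 6.1500
Var(X) = 3.6285
σ = √Var(X) = 1.9049

(b) Point probability using PMF:
P(X = 4) = 0.116316

(c) Cumulative probability using CDF:
P(X ≤ 7) = F(7) = 0.762609

(d) Range probability:
P(4 ≤ X ≤ 7) = P(X ≤ 7) - P(X ≤ 3)
                   = F(7) - F(3)
                   = 0.762609 - 0.078496
                   = 0.684113

This means approximately 68.4% of outcomes fall in the interval [4, 7].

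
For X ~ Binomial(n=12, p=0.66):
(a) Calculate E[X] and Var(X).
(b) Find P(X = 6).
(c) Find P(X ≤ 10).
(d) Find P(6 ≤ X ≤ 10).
(a) E[X] = 7.9200, Var(X) = 2.6928
(b) P(X = 6) = 0.117980
(c) P(X ≤ 10) = 0.950936
(d) P(6 ≤ X ≤ 10) = 0.877576

We have X ~ Binomial(n=12, p=0.66).

(a) Moments:
E[X] = 7.9200
Var(X) = 2.6928
σ = √Var(X) = 1.6410

(b) Point probability using PMF:
P(X = 6) = 0.117980

(c) Cumulative probability using CDF:
P(X ≤ 10) = F(10) = 0.950936

(d) Range probability:
P(6 ≤ X ≤ 10) = P(X ≤ 10) - P(X ≤ 5)
                   = F(10) - F(5)
                   = 0.950936 - 0.073360
                   = 0.877576

This means approximately 87.8% of outcomes fall in the interval [6, 10].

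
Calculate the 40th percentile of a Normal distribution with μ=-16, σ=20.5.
-21.1936

We have X ~ Normal(μ=-16, σ=20.5).

We want to find x such that P(X ≤ x) = 0.4.

This is the 40th percentile, which means 40% of values fall below this point.

Using the inverse CDF (quantile function):
x = F⁻¹(0.4) = -21.1936

Verification: P(X ≤ -21.1936) = 0.4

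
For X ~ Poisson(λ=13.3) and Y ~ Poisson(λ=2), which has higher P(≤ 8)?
Y has higher probability (P(Y ≤ 8) = 0.9998 > P(X ≤ 8) = 0.0868)

Compute P(≤ 8) for each distribution:

X ~ Poisson(λ=13.3):
P(X ≤ 8) = 0.0868

Y ~ Poisson(λ=2):
P(Y ≤ 8) = 0.9998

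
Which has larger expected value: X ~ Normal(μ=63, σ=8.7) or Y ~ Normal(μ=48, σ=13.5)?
X has larger mean (63.0000 > 48.0000)

Compute the expected value for each distribution:

X ~ Normal(μ=63, σ=8.7):
E[X] = 63.0000

Y ~ Normal(μ=48, σ=13.5):
E[Y] = 48.0000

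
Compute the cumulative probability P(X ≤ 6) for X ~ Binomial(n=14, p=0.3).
0.906718

We have X ~ Binomial(n=14, p=0.3).

The CDF gives us P(X ≤ k).

Using the CDF:
P(X ≤ 6) = 0.906718

This means there's approximately a 90.7% chance that X is at most 6.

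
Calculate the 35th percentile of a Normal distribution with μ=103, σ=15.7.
96.9505

We have X ~ Normal(μ=103, σ=15.7).

We want to find x such that P(X ≤ x) = 0.35.

This is the 35th percentile, which means 35% of values fall below this point.

Using the inverse CDF (quantile function):
x = F⁻¹(0.35) = 96.9505

Verification: P(X ≤ 96.9505) = 0.35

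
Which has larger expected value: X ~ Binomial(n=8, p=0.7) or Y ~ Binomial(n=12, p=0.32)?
X has larger mean (5.6000 > 3.8400)

Compute the expected value for each distribution:

X ~ Binomial(n=8, p=0.7):
E[X] = 5.6000

Y ~ Binomial(n=12, p=0.32):
E[Y] = 3.8400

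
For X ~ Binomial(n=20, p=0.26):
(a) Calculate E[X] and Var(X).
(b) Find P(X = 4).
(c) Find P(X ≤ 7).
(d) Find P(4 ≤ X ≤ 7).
(a) E[X] = 5.2000, Var(X) = 3.8480
(b) P(X = 4) = 0.179017
(c) P(X ≤ 7) = 0.877534
(d) P(4 ≤ X ≤ 7) = 0.681318

We have X ~ Binomial(n=20, p=0.26).

(a) Moments:
E[X] = 5.2000
Var(X) = 3.8480
σ = √Var(X) = 1.9616

(b) Point probability using PMF:
P(X = 4) = 0.179017

(c) Cumulative probability using CDF:
P(X ≤ 7) = F(7) = 0.877534

(d) Range probability:
P(4 ≤ X ≤ 7) = P(X ≤ 7) - P(X ≤ 3)
                   = F(7) - F(3)
                   = 0.877534 - 0.196215
                   = 0.681318

This means approximately 68.1% of outcomes fall in the interval [4, 7].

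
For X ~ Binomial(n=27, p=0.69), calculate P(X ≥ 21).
0.221736

We have X ~ Binomial(n=27, p=0.69).

For discrete distributions, P(X ≥ 21) = 1 - P(X ≤ 20).

P(X ≤ 20) = 0.778264
P(X ≥ 21) = 1 - 0.778264 = 0.221736

So there's approximately a 22.2% chance that X is at least 21.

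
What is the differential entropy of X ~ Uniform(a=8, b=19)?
2.3979 nats

We have X ~ Uniform(a=8, b=19).

The differential entropy measures the uncertainty or information content of the distribution.

For a Uniform distribution with a=8, b=19:
h(X) = 2.3979 nats

(In bits, this would be 3.4594 bits.)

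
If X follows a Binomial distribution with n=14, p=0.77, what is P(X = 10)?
0.205236

We have X ~ Binomial(n=14, p=0.77).

For a Binomial distribution, the PMF gives us the probability of each outcome.

Using the PMF formula:
P(X = 10) = 0.205236

Rounded to 4 decimal places: 0.2052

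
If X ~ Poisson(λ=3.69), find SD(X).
1.9209

We have X ~ Poisson(λ=3.69).

For a Poisson distribution with λ=3.69:
σ = √Var(X) = 1.9209

The standard deviation is the square root of the variance.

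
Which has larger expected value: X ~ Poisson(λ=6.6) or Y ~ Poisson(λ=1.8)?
X has larger mean (6.6000 > 1.8000)

Compute the expected value for each distribution:

X ~ Poisson(λ=6.6):
E[X] = 6.6000

Y ~ Poisson(λ=1.8):
E[Y] = 1.8000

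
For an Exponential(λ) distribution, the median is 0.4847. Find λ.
λ = 1.4301

For X ~ Exponential(λ), the CDF is F(x) = 1 - e^(-λx).
The median m satisfies F(m) = 0.5:
1 - e^(-λm) = 0.5
e^(-λm) = 0.5
λm = ln(2)
m = ln(2) / λ

Given m = 0.4847:
λ = ln(2) / 0.4847 = 0.693147 / 0.4847 = 1.4301

Verification: ln(2) / 1.4301 = 0.4847 ✓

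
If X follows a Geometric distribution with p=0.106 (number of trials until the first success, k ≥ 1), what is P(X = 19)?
0.014105

We have X ~ Geometric(p=0.106) (number of trials until the first success, k ≥ 1).

For a Geometric distribution, the PMF gives us the probability of each outcome.

Using the PMF formula:
P(X = 19) = 0.014105

Rounded to 4 decimal places: 0.0141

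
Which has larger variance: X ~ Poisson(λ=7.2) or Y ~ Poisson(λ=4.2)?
X has larger variance (7.2000 > 4.2000)

Compute the variance for each distribution:

X ~ Poisson(λ=7.2):
Var(X) = 7.2000

Y ~ Poisson(λ=4.2):
Var(Y) = 4.2000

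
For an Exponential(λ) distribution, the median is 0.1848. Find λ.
λ = 3.7508

For X ~ Exponential(λ), the CDF is F(x) = 1 - e^(-λx).
The median m satisfies F(m) = 0.5:
1 - e^(-λm) = 0.5
e^(-λm) = 0.5
λm = ln(2)
m = ln(2) / λ

Given m = 0.1848:
λ = ln(2) / 0.1848 = 0.693147 / 0.1848 = 3.7508

Verification: ln(2) / 3.7508 = 0.1848 ✓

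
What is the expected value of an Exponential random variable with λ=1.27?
0.7874

We have X ~ Exponential(λ=1.27).

For an Exponential distribution with λ=1.27:
E[X] = 0.7874

This is the expected (average) value of X.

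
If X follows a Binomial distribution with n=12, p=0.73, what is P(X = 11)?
0.101647

We have X ~ Binomial(n=12, p=0.73).

For a Binomial distribution, the PMF gives us the probability of each outcome.

Using the PMF formula:
P(X = 11) = 0.101647

Rounded to 4 decimal places: 0.1016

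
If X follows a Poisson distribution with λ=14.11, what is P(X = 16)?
0.087886

We have X ~ Poisson(λ=14.11).

For a Poisson distribution, the PMF gives us the probability of each outcome.

Using the PMF formula:
P(X = 16) = 0.087886

Rounded to 4 decimal places: 0.0879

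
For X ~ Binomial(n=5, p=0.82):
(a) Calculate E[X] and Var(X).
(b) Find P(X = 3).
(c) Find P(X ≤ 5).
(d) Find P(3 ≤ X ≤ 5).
(a) E[X] = 4.1000, Var(X) = 0.7380
(b) P(X = 3) = 0.178643
(c) P(X ≤ 5) = 1.000000
(d) P(3 ≤ X ≤ 5) = 0.956293

We have X ~ Binomial(n=5, p=0.82).

(a) Moments:
E[X] = 4.1000
Var(X) = 0.7380
σ = √Var(X) = 0.8591

(b) Point probability using PMF:
P(X = 3) = 0.178643

(c) Cumulative probability using CDF:
P(X ≤ 5) = F(5) = 1.000000

(d) Range probability:
P(3 ≤ X ≤ 5) = P(X ≤ 5) - P(X ≤ 2)
                   = F(5) - F(2)
                   = 1.000000 - 0.043707
                   = 0.956293

This means approximately 95.6% of outcomes fall in the interval [3, 5].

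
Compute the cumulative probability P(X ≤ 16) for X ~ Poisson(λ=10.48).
0.960965

We have X ~ Poisson(λ=10.48).

The CDF gives us P(X ≤ k).

Using the CDF:
P(X ≤ 16) = 0.960965

This means there's approximately a 96.1% chance that X is at most 16.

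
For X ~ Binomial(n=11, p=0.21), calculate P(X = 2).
0.290700

We have X ~ Binomial(n=11, p=0.21).

For a Binomial distribution, the PMF gives us the probability of each outcome.

Using the PMF formula:
P(X = 2) = 0.290700

Rounded to 4 decimal places: 0.2907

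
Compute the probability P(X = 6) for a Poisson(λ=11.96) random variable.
0.025995

We have X ~ Poisson(λ=11.96).

For a Poisson distribution, the PMF gives us the probability of each outcome.

Using the PMF formula:
P(X = 6) = 0.025995

Rounded to 4 decimal places: 0.0260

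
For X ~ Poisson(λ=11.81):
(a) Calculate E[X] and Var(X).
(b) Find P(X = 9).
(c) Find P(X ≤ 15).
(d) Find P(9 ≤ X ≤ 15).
(a) E[X] = 11.8100, Var(X) = 11.8100
(b) P(X = 9) = 0.091510
(c) P(X ≤ 15) = 0.857840
(d) P(9 ≤ X ≤ 15) = 0.689965

We have X ~ Poisson(λ=11.81).

(a) Moments:
E[X] = 11.8100
Var(X) = 11.8100
σ = √Var(X) = 3.4366

(b) Point probability using PMF:
P(X = 9) = 0.091510

(c) Cumulative probability using CDF:
P(X ≤ 15) = F(15) = 0.857840

(d) Range probability:
P(9 ≤ X ≤ 15) = P(X ≤ 15) - P(X ≤ 8)
                   = F(15) - F(8)
                   = 0.857840 - 0.167875
                   = 0.689965

This means approximately 69.0% of outcomes fall in the interval [9, 15].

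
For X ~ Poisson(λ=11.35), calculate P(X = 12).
0.112298

We have X ~ Poisson(λ=11.35).

For a Poisson distribution, the PMF gives us the probability of each outcome.

Using the PMF formula:
P(X = 12) = 0.112298

Rounded to 4 decimal places: 0.1123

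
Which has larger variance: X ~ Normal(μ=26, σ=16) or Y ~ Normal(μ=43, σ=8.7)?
X has larger variance (256.0000 > 75.6900)

Compute the variance for each distribution:

X ~ Normal(μ=26, σ=16):
Var(X) = 256.0000

Y ~ Normal(μ=43, σ=8.7):
Var(Y) = 75.6900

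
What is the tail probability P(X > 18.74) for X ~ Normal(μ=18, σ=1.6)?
0.321861

We have X ~ Normal(μ=18, σ=1.6).

P(X > 18.74) = 1 - P(X ≤ 18.74)
                = 1 - F(18.74)
                = 1 - 0.678139
                = 0.321861

So there's approximately a 32.2% chance that X exceeds 18.74.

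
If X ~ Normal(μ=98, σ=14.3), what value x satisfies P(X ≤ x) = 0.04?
72.9652

We have X ~ Normal(μ=98, σ=14.3).

We want to find x such that P(X ≤ x) = 0.04.

This is the 4th percentile, which means 4% of values fall below this point.

Using the inverse CDF (quantile function):
x = F⁻¹(0.04) = 72.9652

Verification: P(X ≤ 72.9652) = 0.04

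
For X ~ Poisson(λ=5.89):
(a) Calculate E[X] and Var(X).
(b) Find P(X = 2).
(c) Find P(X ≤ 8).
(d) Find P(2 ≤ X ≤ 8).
(a) E[X] = 5.8900, Var(X) = 5.8900
(b) P(X = 2) = 0.047996
(c) P(X ≤ 8) = 0.858385
(d) P(2 ≤ X ≤ 8) = 0.839321

We have X ~ Poisson(λ=5.89).

(a) Moments:
E[X] = 5.8900
Var(X) = 5.8900
σ = √Var(X) = 2.4269

(b) Point probability using PMF:
P(X = 2) = 0.047996

(c) Cumulative probability using CDF:
P(X ≤ 8) = F(8) = 0.858385

(d) Range probability:
P(2 ≤ X ≤ 8) = P(X ≤ 8) - P(X ≤ 1)
                   = F(8) - F(1)
                   = 0.858385 - 0.019064
                   = 0.839321

This means approximately 83.9% of outcomes fall in the interval [2, 8].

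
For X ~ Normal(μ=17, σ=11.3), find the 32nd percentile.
11.7150

We have X ~ Normal(μ=17, σ=11.3).

We want to find x such that P(X ≤ x) = 0.32.

This is the 32nd percentile, which means 32% of values fall below this point.

Using the inverse CDF (quantile function):
x = F⁻¹(0.32) = 11.7150

Verification: P(X ≤ 11.7150) = 0.32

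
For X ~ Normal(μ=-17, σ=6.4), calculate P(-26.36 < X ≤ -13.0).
0.662212

We have X ~ Normal(μ=-17, σ=6.4).

To find P(-26.36 < X ≤ -13.0), we use:
P(-26.36 < X ≤ -13.0) = P(X ≤ -13.0) - P(X ≤ -26.36)
                 = F(-13.0) - F(-26.36)
                 = 0.734014 - 0.071802
                 = 0.662212

So there's approximately a 66.2% chance that X falls in this range.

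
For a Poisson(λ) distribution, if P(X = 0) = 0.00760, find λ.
λ = 4.8796

For a Poisson(λ) distribution, the PMF at 0 is:
P(X = 0) = λ^0 e^(-λ) / 0! = e^(-λ)

Given P(X = 0) = 0.00760:
e^(-λ) = 0.00760
-λ = ln(0.00760)
λ = -ln(0.00760) = 4.8796

Verification: e^(-4.8796) = 0.00760 ✓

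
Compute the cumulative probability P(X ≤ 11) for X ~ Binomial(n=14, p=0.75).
0.718872

We have X ~ Binomial(n=14, p=0.75).

The CDF gives us P(X ≤ k).

Using the CDF:
P(X ≤ 11) = 0.718872

This means there's approximately a 71.9% chance that X is at most 11.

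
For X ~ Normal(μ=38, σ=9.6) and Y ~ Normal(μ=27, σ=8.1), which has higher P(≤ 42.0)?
Y has higher probability (P(Y ≤ 42.0) = 0.9680 > P(X ≤ 42.0) = 0.6615)

Compute P(≤ 42.0) for each distribution:

X ~ Normal(μ=38, σ=9.6):
P(X ≤ 42.0) = 0.6615

Y ~ Normal(μ=27, σ=8.1):
P(Y ≤ 42.0) = 0.9680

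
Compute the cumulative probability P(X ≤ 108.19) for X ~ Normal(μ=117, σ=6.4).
0.084324

We have X ~ Normal(μ=117, σ=6.4).

The CDF gives us P(X ≤ k).

Using the CDF:
P(X ≤ 108.19) = 0.084324

This means there's approximately a 8.4% chance that X is at most 108.19.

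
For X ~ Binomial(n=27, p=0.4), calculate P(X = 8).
0.088659

We have X ~ Binomial(n=27, p=0.4).

For a Binomial distribution, the PMF gives us the probability of each outcome.

Using the PMF formula:
P(X = 8) = 0.088659

Rounded to 4 decimal places: 0.0887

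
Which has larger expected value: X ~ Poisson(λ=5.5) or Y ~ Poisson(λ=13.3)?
Y has larger mean (13.3000 > 5.5000)

Compute the expected value for each distribution:

X ~ Poisson(λ=5.5):
E[X] = 5.5000

Y ~ Poisson(λ=13.3):
E[Y] = 13.3000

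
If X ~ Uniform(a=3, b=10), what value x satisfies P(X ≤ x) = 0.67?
7.6900

We have X ~ Uniform(a=3, b=10).

We want to find x such that P(X ≤ x) = 0.67.

This is the 67th percentile, which means 67% of values fall below this point.

Using the inverse CDF (quantile function):
x = F⁻¹(0.67) = 7.6900

Verification: P(X ≤ 7.6900) = 0.67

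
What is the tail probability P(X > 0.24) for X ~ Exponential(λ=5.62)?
0.259552

We have X ~ Exponential(λ=5.62).

P(X > 0.24) = 1 - P(X ≤ 0.24)
                = 1 - F(0.24)
                = 1 - 0.740448
                = 0.259552

So there's approximately a 26.0% chance that X exceeds 0.24.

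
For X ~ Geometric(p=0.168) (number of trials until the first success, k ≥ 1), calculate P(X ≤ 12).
0.889978

We have X ~ Geometric(p=0.168) (number of trials until the first success, k ≥ 1).

The CDF gives us P(X ≤ k).

Using the CDF:
P(X ≤ 12) = 0.889978

This means there's approximately a 89.0% chance that X is at most 12.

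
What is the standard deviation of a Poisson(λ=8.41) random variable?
2.9000

We have X ~ Poisson(λ=8.41).

For a Poisson distribution with λ=8.41:
σ = √Var(X) = 2.9000

The standard deviation is the square root of the variance.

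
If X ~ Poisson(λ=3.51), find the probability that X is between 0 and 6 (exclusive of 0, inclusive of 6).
0.904041

We have X ~ Poisson(λ=3.51).

To find P(0 < X ≤ 6), we use:
P(0 < X ≤ 6) = P(X ≤ 6) - P(X ≤ 0)
                 = F(6) - F(0)
                 = 0.933938 - 0.029897
                 = 0.904041

So there's approximately a 90.4% chance that X falls in this range.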